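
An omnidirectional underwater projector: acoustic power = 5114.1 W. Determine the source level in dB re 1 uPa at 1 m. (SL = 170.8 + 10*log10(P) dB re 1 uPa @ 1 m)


SL = 170.8 + 10*log10(5114.1) = 170.8 + 37.09 = 207.89

207.89 dB


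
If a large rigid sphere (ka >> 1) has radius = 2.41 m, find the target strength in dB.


TS = 10*log10(2.41^2 / 4) = 10*log10(1.452025) = 1.62

1.62 dB


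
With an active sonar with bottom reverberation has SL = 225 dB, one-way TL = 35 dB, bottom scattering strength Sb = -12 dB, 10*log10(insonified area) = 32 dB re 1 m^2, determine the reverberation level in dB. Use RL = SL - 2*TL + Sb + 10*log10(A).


175 dB


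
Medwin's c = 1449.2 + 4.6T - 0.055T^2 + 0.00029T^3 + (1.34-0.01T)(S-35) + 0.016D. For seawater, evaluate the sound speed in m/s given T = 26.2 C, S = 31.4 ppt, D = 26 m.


1533.72 m/s


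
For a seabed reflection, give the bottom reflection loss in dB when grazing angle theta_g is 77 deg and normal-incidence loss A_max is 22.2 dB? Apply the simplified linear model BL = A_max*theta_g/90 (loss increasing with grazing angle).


18.99 dB


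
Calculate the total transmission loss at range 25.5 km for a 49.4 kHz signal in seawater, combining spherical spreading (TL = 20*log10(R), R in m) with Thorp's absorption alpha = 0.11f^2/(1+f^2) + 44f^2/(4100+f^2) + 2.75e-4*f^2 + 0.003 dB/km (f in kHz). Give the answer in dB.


526.77 dB


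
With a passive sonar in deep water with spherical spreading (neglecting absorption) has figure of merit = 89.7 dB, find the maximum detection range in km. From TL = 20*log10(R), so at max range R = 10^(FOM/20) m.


30.55 km


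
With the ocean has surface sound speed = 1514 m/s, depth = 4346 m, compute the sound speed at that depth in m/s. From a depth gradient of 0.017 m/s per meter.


c = 1514 + 0.017 * 4346 = 1587.882

1587.882 m/s


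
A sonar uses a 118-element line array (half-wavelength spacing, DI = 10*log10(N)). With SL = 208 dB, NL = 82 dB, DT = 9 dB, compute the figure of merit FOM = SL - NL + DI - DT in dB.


Step 1: DI = 10*log10(118) = 20.72 dB
Step 2: FOM = SL - NL + DI - DT = 208 - 82 + 20.72 - 9 = 137.72

137.72 dB


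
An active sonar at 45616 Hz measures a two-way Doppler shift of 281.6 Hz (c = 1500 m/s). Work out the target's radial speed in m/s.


4.63 m/s


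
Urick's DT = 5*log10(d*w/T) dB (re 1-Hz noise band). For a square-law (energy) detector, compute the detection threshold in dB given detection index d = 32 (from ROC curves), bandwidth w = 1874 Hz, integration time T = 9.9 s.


18.91 dB


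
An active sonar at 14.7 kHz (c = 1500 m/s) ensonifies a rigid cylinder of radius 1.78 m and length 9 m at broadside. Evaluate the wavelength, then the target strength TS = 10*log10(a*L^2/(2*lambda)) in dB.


Step 1: lambda = c/f = 1500/14700 = 0.10204 m
Step 2: TS = 10*log10(a*L^2/(2*lambda)) = 10*log10(1.78*9^2/(2*0.10204)) = 28.49

28.49 dB


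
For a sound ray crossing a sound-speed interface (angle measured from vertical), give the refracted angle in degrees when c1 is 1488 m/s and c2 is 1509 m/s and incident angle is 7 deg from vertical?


sin(theta2) = (c2/c1)*sin(theta1) = (1509/1488)*sin(7 deg) = 0.12359
theta2 = arcsin(0.12359) = 7.1

7.1 deg


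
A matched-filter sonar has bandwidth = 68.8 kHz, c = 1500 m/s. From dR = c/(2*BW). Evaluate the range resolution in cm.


1.09 cm


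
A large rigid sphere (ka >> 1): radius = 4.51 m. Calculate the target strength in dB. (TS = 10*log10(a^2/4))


TS = 10*log10(4.51^2 / 4) = 10*log10(5.085025) = 7.06

7.06 dB


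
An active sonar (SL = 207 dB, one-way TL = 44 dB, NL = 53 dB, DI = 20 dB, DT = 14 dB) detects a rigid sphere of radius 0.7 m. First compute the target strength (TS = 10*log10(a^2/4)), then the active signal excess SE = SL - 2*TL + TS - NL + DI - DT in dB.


Step 1: TS = 10*log10(0.7^2/4) = -9.12 dB
Step 2: SE = SL - 2*TL + TS - NL + DI - DT = 207 - 2*44 + (-9.12) - 53 + 20 - 14 = 62.88

62.88 dB


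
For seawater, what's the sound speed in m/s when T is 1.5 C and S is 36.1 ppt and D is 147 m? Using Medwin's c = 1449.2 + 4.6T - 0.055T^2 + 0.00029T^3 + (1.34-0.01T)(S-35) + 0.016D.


1459.79 m/s


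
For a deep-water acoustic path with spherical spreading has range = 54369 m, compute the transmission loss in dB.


TL = 20*log10(54369) = 94.71

94.71 dB


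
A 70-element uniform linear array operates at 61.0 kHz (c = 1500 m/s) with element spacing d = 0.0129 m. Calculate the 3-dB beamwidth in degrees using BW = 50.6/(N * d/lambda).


Step 1: lambda = 1500/61000 = 0.02459 m
Step 2: d/lambda = 0.0129/0.02459 = 0.5246
Step 3: BW = 50.6/(N * d/lambda) = 50.6/(70 * 0.5246) = 1.38

1.38 deg


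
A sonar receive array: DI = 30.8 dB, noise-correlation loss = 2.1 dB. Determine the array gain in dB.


28.7 dB


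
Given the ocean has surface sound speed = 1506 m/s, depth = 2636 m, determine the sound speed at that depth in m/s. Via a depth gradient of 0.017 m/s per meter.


1550.812 m/s


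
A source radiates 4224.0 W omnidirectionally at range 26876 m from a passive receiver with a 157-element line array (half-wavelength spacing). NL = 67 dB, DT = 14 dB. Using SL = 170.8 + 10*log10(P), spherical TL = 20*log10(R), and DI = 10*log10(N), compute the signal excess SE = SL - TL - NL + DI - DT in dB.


59.43 dB


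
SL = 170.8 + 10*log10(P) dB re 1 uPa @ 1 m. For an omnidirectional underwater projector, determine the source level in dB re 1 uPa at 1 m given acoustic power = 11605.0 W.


SL = 170.8 + 10*log10(11605.0) = 170.8 + 40.65 = 211.45

211.45 dB


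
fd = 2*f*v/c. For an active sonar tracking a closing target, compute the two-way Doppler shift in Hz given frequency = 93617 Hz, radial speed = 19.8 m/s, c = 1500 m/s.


2471.49 Hz


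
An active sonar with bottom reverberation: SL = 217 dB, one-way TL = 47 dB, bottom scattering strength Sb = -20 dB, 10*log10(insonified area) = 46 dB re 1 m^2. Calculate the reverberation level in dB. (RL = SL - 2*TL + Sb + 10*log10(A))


RL = SL - 2*TL + Sb + 10*log10(A) = 217 - 2*47 + (-20) + 46 = 149

149 dB


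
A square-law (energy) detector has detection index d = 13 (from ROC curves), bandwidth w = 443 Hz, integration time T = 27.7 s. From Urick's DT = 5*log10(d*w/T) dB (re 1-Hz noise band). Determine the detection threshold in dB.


11.59 dB


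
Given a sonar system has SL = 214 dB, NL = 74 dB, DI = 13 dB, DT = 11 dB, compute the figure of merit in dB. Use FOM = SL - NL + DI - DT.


142 dB


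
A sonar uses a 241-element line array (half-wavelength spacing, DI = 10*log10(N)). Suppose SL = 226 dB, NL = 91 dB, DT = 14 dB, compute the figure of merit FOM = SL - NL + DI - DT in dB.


144.82 dB


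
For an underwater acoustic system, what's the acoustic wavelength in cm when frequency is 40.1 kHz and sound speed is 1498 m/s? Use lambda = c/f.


lambda = c/f = 1498 / 40100 = 0.0374 m = 3.74 cm

3.74 cm


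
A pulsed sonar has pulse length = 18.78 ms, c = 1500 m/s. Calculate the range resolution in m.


dR = c*tau/2 = 1500 * 18.78e-3 / 2 = 14.085

14.085 m


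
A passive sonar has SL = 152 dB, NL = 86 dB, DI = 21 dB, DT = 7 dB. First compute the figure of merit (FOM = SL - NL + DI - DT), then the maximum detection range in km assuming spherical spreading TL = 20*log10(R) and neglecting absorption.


Step 1: FOM = SL - NL + DI - DT = 152 - 86 + 21 - 7 = 80 dB
Step 2: at max range FOM = TL = 20*log10(R), so R = 10^(80/20) = 10000.0 m = 10.0 km

10.0 km


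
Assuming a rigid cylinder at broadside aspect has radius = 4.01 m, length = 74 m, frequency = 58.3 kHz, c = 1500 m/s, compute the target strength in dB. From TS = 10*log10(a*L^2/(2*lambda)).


lambda = 1500/58300 = 0.02573 m
TS = 10*log10(4.01*74^2/(2*0.02573)) = 56.3

56.3 dB


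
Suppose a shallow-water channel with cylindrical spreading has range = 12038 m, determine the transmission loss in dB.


TL = 10*log10(12038) = 40.81

40.81 dB


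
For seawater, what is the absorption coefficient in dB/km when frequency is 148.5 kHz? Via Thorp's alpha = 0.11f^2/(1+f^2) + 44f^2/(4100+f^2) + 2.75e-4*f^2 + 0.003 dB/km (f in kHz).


f^2 = 22052.25
alpha = 0.11*22052.25/(1+22052.25) + 44*22052.25/(4100+22052.25) + 2.75e-4*22052.25 + 0.003 = 43.279

43.279 dB/km


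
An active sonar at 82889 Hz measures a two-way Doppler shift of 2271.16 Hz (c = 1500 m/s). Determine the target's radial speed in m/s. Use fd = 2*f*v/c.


From fd = 2*f*v/c, v = c*fd/(2*f) = 1500 * 2271.16 / (2*82889) = 20.55

20.55 m/s


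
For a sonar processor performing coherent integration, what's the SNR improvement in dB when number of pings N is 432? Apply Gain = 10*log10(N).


Gain = 10*log10(432) = 26.35

26.35 dB


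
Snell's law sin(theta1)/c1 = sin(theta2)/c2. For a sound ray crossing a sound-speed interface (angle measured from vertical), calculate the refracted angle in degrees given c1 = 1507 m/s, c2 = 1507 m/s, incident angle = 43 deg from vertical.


43.0 deg


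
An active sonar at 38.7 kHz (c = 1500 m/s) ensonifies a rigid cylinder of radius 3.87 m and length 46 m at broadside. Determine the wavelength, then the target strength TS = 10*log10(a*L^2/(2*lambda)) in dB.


Step 1: lambda = c/f = 1500/38700 = 0.03876 m
Step 2: TS = 10*log10(a*L^2/(2*lambda)) = 10*log10(3.87*46^2/(2*0.03876)) = 50.24

50.24 dB


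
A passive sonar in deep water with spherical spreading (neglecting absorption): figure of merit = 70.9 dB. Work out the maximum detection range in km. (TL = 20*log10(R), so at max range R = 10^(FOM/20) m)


3.51 km


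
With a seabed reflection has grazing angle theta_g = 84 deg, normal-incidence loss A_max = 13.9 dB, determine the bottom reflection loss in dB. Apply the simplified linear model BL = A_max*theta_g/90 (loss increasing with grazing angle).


BL = A_max * theta_g / 90 = 13.9 * 84 / 90 = 12.97

12.97 dB


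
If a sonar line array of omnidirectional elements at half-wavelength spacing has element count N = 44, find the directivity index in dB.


16.43 dB


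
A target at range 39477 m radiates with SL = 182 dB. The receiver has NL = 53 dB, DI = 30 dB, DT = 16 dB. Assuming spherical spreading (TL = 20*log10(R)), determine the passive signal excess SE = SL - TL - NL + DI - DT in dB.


Step 1: TL = 20*log10(39477) = 91.93 dB
Step 2: SE = 182 - 91.93 - 53 + 30 - 16 = 51.07

51.07 dB


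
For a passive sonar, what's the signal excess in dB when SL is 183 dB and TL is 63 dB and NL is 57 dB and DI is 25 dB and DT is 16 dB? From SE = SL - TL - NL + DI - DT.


SE = SL - TL - NL + DI - DT = 183 - 63 - 57 + 25 - 16 = 72

72 dB


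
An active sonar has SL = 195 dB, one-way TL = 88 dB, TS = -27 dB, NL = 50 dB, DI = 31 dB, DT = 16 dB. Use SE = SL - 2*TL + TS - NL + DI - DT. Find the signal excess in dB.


SE = SL - 2*TL + TS - NL + DI - DT = 195 - 2*88 + (-27) - 50 + 31 - 16 = -43

-43 dB


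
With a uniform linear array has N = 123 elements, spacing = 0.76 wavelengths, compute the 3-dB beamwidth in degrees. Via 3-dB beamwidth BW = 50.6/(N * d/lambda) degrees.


BW = 50.6 / (123 * 0.76) = 50.6 / 93.48 = 0.54

0.54 deg


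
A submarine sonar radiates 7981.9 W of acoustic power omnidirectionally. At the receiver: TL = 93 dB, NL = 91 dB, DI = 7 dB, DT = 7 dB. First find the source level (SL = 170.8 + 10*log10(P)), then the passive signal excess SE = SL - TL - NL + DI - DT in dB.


Step 1: SL = 170.8 + 10*log10(7981.9) = 209.82 dB
Step 2: SE = SL - TL - NL + DI - DT = 209.82 - 93 - 91 + 7 - 7 = 25.82

25.82 dB


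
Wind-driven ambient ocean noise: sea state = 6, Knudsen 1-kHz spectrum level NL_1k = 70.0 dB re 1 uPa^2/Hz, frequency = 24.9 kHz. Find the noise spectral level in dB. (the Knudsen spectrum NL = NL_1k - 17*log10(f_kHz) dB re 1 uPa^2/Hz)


46.26 dB


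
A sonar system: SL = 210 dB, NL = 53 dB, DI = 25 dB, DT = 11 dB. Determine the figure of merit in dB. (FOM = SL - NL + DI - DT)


FOM = SL - NL + DI - DT = 210 - 53 + 25 - 11 = 171

171 dB


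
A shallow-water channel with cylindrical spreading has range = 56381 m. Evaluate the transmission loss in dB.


TL = 10*log10(56381) = 47.51

47.51 dB


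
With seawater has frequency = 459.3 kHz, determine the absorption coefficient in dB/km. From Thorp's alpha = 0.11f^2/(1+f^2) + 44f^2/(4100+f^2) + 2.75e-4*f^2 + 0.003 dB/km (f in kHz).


f^2 = 210956.49
alpha = 0.11*210956.49/(1+210956.49) + 44*210956.49/(4100+210956.49) + 2.75e-4*210956.49 + 0.003 = 101.287

101.287 dB/km


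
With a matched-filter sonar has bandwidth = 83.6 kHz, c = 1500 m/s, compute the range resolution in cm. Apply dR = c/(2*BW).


dR = c/(2*BW) = 1500 / (2 * 83.6e3) = 0.009 m = 0.9 cm

0.9 cm


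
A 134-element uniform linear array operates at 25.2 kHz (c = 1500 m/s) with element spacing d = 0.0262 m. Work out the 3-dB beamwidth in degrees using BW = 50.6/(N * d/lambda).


0.86 deg


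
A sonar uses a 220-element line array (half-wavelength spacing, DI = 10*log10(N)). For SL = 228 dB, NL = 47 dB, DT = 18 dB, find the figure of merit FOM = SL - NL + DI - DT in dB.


186.42 dB


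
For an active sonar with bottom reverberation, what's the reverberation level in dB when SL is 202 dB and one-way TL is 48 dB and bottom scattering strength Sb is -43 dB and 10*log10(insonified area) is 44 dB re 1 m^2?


RL = SL - 2*TL + Sb + 10*log10(A) = 202 - 2*48 + (-43) + 44 = 107

107 dB


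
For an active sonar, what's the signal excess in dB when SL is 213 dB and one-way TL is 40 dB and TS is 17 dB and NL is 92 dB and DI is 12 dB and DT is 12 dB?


SE = SL - 2*TL + TS - NL + DI - DT = 213 - 2*40 + (17) - 92 + 12 - 12 = 58

58 dB


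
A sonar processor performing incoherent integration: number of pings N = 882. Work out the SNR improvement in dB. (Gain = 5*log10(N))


Gain = 5*log10(882) = 14.73

14.73 dB


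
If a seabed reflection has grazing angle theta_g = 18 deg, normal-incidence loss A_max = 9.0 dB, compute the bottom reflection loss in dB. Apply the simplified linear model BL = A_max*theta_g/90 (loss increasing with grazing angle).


BL = A_max * theta_g / 90 = 9.0 * 18 / 90 = 1.8

1.8 dB


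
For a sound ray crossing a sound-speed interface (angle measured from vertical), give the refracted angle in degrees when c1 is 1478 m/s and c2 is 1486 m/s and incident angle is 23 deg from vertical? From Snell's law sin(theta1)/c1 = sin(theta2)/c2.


23.13 deg


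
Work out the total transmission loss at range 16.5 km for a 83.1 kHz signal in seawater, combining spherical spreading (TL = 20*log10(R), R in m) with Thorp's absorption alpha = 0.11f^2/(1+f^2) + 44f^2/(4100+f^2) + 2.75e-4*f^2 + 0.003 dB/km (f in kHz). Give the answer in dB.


Step 1 (Thorp): alpha = 0.11*6905.61/(1+6905.61) + 44*6905.61/(4100+6905.61) + 2.75e-4*6905.61 + 0.003 = 29.6204 dB/km
Step 2: TL_spread = 20*log10(16500) = 84.35 dB
Step 3: TL_abs = alpha*R = 29.6204 * 16.5 = 488.74 dB
Step 4: TL_total = 84.35 + 488.74 = 573.09

573.09 dB


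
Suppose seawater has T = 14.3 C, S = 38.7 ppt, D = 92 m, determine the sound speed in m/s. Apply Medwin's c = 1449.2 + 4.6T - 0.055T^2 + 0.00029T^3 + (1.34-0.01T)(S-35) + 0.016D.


1510.48 m/s


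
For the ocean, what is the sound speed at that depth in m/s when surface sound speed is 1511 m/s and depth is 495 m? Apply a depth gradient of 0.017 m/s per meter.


c = 1511 + 0.017 * 495 = 1519.415

1519.415 m/s


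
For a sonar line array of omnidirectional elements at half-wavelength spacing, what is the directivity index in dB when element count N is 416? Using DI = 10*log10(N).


DI = 10*log10(416) = 26.19

26.19 dB


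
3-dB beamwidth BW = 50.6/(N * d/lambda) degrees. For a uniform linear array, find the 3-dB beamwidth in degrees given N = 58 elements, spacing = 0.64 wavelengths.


BW = 50.6 / (58 * 0.64) = 50.6 / 37.12 = 1.36

1.36 deg


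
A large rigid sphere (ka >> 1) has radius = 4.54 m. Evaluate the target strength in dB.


7.12 dB


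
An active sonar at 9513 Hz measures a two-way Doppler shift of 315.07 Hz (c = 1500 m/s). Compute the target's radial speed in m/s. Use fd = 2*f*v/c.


From fd = 2*f*v/c, v = c*fd/(2*f) = 1500 * 315.07 / (2*9513) = 24.84

24.84 m/s


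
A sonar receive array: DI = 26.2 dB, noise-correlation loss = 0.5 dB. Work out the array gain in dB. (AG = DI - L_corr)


AG = DI - L_corr = 26.2 - 0.5 = 25.7

25.7 dB


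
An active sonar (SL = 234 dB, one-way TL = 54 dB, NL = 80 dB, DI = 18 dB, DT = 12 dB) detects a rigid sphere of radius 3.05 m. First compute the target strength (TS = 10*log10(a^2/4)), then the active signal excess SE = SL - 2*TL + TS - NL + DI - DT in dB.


Step 1: TS = 10*log10(3.05^2/4) = 3.67 dB
Step 2: SE = SL - 2*TL + TS - NL + DI - DT = 234 - 2*54 + (3.67) - 80 + 18 - 12 = 55.67

55.67 dB


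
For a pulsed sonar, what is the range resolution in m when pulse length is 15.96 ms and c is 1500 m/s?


11.97 m


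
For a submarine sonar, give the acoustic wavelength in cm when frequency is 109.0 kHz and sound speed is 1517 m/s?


lambda = c/f = 1517 / 109000 = 0.0139 m = 1.39 cm

1.39 cm


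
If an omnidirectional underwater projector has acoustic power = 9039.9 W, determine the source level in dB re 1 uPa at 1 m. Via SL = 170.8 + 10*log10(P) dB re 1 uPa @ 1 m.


210.36 dB


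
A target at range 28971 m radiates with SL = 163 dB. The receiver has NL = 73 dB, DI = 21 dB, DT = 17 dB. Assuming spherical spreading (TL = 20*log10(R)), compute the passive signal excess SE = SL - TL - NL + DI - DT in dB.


4.76 dB


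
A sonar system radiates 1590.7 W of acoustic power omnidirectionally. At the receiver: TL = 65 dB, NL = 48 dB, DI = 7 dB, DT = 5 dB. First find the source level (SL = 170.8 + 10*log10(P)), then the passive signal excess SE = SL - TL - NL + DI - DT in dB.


Step 1: SL = 170.8 + 10*log10(1590.7) = 202.82 dB
Step 2: SE = SL - TL - NL + DI - DT = 202.82 - 65 - 48 + 7 - 5 = 91.82

91.82 dB


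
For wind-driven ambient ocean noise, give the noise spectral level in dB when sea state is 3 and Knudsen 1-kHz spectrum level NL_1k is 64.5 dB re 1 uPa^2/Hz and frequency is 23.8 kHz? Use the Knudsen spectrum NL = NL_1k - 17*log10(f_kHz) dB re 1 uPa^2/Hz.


NL = NL_1k - 17*log10(f_kHz) = 64.5 - 17*log10(23.8) = 64.5 - (23.4) = 41.1

41.1 dB


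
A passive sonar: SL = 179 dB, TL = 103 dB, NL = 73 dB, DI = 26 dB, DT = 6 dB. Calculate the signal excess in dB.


SE = SL - TL - NL + DI - DT = 179 - 103 - 73 + 26 - 6 = 23

23 dB


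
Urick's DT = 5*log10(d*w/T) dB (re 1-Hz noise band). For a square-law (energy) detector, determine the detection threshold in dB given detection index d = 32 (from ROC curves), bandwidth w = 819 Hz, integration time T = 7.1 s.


17.84 dB


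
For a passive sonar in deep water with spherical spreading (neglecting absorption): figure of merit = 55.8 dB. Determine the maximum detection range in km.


0.62 km


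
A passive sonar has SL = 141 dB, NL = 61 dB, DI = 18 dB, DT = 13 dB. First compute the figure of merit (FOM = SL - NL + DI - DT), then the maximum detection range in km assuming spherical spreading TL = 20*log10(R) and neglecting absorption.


Step 1: FOM = SL - NL + DI - DT = 141 - 61 + 18 - 13 = 85 dB
Step 2: at max range FOM = TL = 20*log10(R), so R = 10^(85/20) = 17782.79 m = 17.78 km

17.78 km


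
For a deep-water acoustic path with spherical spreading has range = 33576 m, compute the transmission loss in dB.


90.52 dB


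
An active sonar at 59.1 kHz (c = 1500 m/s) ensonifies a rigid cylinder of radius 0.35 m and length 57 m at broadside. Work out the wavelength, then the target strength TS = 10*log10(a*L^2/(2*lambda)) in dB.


Step 1: lambda = c/f = 1500/59100 = 0.02538 m
Step 2: TS = 10*log10(a*L^2/(2*lambda)) = 10*log10(0.35*57^2/(2*0.02538)) = 43.5

43.5 dB


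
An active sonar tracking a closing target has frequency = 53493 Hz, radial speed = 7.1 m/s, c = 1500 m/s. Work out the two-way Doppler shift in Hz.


506.4 Hz


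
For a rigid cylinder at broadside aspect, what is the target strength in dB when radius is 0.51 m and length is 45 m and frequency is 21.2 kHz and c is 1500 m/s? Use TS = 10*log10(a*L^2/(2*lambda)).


38.63 dB


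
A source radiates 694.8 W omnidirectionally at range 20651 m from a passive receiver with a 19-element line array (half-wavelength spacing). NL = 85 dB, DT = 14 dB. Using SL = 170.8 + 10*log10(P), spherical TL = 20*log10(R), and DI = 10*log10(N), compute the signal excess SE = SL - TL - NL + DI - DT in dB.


Step 1: SL = 170.8 + 10*log10(694.8) = 199.22 dB
Step 2: TL = 20*log10(20651) = 86.3 dB
Step 3: DI = 10*log10(19) = 12.79 dB
Step 4: SE = SL - TL - NL + DI - DT = 199.22 - 86.3 - 85 + 12.79 - 14 = 26.71

26.71 dB


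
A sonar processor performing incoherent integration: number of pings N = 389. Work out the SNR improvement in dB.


12.95 dB


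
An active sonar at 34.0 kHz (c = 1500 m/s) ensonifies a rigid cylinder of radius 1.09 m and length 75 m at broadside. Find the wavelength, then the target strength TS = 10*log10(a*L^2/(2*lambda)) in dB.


Step 1: lambda = c/f = 1500/34000 = 0.04412 m
Step 2: TS = 10*log10(a*L^2/(2*lambda)) = 10*log10(1.09*75^2/(2*0.04412)) = 48.42

48.42 dB


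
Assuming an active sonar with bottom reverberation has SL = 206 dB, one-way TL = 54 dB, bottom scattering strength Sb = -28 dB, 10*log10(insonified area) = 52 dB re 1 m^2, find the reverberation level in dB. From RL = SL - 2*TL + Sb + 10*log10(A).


122 dB


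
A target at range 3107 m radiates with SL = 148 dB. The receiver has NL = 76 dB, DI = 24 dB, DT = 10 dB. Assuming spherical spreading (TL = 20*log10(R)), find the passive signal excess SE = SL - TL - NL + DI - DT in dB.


16.15 dB


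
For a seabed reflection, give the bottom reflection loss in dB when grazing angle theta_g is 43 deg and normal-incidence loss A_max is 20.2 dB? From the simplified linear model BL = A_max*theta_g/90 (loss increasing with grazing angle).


BL = A_max * theta_g / 90 = 20.2 * 43 / 90 = 9.65

9.65 dB


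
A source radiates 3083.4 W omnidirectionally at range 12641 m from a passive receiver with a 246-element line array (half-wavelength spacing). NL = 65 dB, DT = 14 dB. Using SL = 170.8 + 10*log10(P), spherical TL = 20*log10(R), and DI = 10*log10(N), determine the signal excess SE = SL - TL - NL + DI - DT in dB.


Step 1: SL = 170.8 + 10*log10(3083.4) = 205.69 dB
Step 2: TL = 20*log10(12641) = 82.04 dB
Step 3: DI = 10*log10(246) = 23.91 dB
Step 4: SE = SL - TL - NL + DI - DT = 205.69 - 82.04 - 65 + 23.91 - 14 = 68.56

68.56 dB


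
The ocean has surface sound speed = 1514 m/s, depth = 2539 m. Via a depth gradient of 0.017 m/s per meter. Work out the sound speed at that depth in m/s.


c = 1514 + 0.017 * 2539 = 1557.163

1557.163 m/s


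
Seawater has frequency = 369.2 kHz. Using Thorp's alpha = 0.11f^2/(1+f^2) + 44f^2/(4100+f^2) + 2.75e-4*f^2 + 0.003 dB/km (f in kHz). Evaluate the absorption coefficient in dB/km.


80.313 dB/km


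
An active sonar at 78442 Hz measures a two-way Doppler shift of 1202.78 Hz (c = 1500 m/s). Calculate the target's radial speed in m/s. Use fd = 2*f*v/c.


From fd = 2*f*v/c, v = c*fd/(2*f) = 1500 * 1202.78 / (2*78442) = 11.5

11.5 m/s


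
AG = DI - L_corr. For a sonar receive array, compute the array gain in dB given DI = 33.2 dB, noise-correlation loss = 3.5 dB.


29.7 dB


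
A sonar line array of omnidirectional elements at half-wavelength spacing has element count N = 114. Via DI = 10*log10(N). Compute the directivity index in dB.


DI = 10*log10(114) = 20.57

20.57 dB


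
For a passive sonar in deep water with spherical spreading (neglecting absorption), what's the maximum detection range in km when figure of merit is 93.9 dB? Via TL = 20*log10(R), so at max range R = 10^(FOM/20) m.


49.55 km


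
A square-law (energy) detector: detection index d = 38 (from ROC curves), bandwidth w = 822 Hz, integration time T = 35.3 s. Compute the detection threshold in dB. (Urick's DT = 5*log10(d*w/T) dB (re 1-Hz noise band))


14.73 dB


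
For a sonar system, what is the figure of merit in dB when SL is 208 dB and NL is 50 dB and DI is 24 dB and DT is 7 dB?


175 dB


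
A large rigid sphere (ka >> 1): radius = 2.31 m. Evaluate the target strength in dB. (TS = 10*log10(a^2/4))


TS = 10*log10(2.31^2 / 4) = 10*log10(1.334025) = 1.25

1.25 dB


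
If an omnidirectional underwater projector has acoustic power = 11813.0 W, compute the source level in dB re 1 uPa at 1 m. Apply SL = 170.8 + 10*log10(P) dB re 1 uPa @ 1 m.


211.52 dB


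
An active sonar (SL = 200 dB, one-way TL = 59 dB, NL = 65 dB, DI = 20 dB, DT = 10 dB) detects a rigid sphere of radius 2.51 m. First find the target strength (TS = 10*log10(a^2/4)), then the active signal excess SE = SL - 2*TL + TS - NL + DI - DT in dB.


Step 1: TS = 10*log10(2.51^2/4) = 1.97 dB
Step 2: SE = SL - 2*TL + TS - NL + DI - DT = 200 - 2*59 + (1.97) - 65 + 20 - 10 = 28.97

28.97 dB


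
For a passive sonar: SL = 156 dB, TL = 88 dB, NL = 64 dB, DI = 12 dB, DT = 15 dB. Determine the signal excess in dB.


1 dB


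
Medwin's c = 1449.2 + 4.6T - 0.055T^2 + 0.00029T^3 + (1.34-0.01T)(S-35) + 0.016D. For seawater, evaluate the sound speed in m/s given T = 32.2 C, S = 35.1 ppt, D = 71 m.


c = 1449.2 + 4.6*32.2 - 0.055*32.2^2 + 0.00029*32.2^3 + (1.34 - 0.01*32.2)*(35.1 - 35) + 0.016*71 = 1551.21

1551.21 m/s


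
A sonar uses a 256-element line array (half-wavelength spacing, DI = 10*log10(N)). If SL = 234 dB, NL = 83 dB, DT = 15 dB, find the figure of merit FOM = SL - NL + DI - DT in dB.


160.08 dB


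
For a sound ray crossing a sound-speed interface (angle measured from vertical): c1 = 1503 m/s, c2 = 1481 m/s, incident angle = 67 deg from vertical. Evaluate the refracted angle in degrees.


sin(theta2) = (c2/c1)*sin(theta1) = (1481/1503)*sin(67 deg) = 0.90703
theta2 = arcsin(0.90703) = 65.1

65.1 deg


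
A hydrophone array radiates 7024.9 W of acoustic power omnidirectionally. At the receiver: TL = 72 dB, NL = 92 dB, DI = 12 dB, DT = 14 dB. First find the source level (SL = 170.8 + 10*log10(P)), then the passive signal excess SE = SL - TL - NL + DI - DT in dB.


Step 1: SL = 170.8 + 10*log10(7024.9) = 209.27 dB
Step 2: SE = SL - TL - NL + DI - DT = 209.27 - 72 - 92 + 12 - 14 = 43.27

43.27 dB


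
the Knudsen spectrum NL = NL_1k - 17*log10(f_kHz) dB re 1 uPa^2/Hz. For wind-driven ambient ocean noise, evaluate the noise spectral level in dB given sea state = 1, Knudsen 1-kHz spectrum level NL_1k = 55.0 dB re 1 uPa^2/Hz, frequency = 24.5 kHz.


NL = NL_1k - 17*log10(f_kHz) = 55.0 - 17*log10(24.5) = 55.0 - (23.62) = 31.38

31.38 dB


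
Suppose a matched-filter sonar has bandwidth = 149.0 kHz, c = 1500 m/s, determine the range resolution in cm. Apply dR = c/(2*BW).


dR = c/(2*BW) = 1500 / (2 * 149.0e3) = 0.005 m = 0.5 cm

0.5 cm


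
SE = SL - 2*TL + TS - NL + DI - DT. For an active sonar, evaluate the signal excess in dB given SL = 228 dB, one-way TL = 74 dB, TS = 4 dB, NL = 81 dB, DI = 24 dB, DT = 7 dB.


SE = SL - 2*TL + TS - NL + DI - DT = 228 - 2*74 + (4) - 81 + 24 - 7 = 20

20 dB


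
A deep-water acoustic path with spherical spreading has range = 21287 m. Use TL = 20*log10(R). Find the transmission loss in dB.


86.56 dB


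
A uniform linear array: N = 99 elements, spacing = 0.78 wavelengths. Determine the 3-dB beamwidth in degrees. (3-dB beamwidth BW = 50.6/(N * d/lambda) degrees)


0.66 deg


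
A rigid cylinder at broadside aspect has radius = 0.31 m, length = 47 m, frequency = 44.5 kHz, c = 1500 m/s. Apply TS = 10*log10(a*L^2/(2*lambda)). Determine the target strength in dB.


lambda = 1500/44500 = 0.03371 m
TS = 10*log10(0.31*47^2/(2*0.03371)) = 40.07

40.07 dB


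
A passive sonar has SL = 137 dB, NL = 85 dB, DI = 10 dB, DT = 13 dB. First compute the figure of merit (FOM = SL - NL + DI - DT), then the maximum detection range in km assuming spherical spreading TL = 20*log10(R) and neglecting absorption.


Step 1: FOM = SL - NL + DI - DT = 137 - 85 + 10 - 13 = 49 dB
Step 2: at max range FOM = TL = 20*log10(R), so R = 10^(49/20) = 281.84 m = 0.28 km

0.28 km


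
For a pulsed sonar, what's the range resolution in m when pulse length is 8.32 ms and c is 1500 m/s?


6.24 m


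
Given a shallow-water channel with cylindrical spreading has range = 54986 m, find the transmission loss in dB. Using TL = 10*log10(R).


TL = 10*log10(54986) = 47.4

47.4 dB


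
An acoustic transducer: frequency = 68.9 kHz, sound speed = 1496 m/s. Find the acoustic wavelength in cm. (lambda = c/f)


2.17 cm


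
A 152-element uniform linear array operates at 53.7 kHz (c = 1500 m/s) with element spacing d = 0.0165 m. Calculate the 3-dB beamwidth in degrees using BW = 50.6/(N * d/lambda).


Step 1: lambda = 1500/53700 = 0.02793 m
Step 2: d/lambda = 0.0165/0.02793 = 0.5908
Step 3: BW = 50.6/(N * d/lambda) = 50.6/(152 * 0.5908) = 0.56

0.56 deg


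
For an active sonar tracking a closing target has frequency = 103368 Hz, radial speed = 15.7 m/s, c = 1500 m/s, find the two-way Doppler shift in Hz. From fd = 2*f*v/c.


2163.84 Hz


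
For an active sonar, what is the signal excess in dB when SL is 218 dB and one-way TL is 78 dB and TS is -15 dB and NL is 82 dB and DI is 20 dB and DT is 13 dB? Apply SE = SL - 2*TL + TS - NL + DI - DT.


SE = SL - 2*TL + TS - NL + DI - DT = 218 - 2*78 + (-15) - 82 + 20 - 13 = -28

-28 dB


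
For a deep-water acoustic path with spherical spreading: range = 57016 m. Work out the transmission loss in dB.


TL = 20*log10(57016) = 95.12

95.12 dB


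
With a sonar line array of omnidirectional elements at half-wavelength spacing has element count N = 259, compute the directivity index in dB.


DI = 10*log10(259) = 24.13

24.13 dB


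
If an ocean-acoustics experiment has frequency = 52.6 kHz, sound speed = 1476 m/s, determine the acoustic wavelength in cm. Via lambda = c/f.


lambda = c/f = 1476 / 52600 = 0.0281 m = 2.81 cm

2.81 cm


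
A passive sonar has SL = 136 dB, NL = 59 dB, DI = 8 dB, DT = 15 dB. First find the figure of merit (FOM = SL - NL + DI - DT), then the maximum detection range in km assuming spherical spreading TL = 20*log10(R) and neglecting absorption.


Step 1: FOM = SL - NL + DI - DT = 136 - 59 + 8 - 15 = 70 dB
Step 2: at max range FOM = TL = 20*log10(R), so R = 10^(70/20) = 3162.28 m = 3.16 km

3.16 km


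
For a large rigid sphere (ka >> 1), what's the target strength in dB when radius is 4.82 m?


7.64 dB


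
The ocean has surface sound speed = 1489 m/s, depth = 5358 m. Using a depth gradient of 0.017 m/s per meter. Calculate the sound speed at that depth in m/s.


1580.086 m/s


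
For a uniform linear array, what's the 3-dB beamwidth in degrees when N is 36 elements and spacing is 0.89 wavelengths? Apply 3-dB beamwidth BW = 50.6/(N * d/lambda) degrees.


1.58 deg


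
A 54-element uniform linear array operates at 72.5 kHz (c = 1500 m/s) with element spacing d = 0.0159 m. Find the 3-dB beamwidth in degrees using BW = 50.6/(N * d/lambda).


Step 1: lambda = 1500/72500 = 0.02069 m
Step 2: d/lambda = 0.0159/0.02069 = 0.7685
Step 3: BW = 50.6/(N * d/lambda) = 50.6/(54 * 0.7685) = 1.22

1.22 deg


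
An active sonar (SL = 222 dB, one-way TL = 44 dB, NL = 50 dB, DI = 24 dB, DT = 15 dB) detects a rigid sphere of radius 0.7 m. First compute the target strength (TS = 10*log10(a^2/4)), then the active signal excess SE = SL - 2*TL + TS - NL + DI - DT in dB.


Step 1: TS = 10*log10(0.7^2/4) = -9.12 dB
Step 2: SE = SL - 2*TL + TS - NL + DI - DT = 222 - 2*44 + (-9.12) - 50 + 24 - 15 = 83.88

83.88 dB


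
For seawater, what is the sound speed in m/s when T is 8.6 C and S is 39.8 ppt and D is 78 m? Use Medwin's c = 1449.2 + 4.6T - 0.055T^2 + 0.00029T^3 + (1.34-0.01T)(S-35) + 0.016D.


c = 1449.2 + 4.6*8.6 - 0.055*8.6^2 + 0.00029*8.6^3 + (1.34 - 0.01*8.6)*(39.8 - 35) + 0.016*78 = 1492.14

1492.14 m/s


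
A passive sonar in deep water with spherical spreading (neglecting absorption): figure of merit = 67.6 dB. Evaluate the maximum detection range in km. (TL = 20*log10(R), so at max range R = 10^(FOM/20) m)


At max range FOM = TL, so 20*log10(R) = 67.6
R = 10^(67.6/20) = 2398.83 m = 2.4 km

2.4 km


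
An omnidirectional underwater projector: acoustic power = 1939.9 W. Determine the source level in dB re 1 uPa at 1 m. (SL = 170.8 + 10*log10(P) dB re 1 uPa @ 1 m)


SL = 170.8 + 10*log10(1939.9) = 170.8 + 32.88 = 203.68

203.68 dB


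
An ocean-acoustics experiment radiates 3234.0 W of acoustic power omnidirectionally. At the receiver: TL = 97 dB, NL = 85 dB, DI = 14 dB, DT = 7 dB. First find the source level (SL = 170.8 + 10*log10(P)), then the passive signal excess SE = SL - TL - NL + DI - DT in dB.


Step 1: SL = 170.8 + 10*log10(3234.0) = 205.9 dB
Step 2: SE = SL - TL - NL + DI - DT = 205.9 - 97 - 85 + 14 - 7 = 30.9

30.9 dB


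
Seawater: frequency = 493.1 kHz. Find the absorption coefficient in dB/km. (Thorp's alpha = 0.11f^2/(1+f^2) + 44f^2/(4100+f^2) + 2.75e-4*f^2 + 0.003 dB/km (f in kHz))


f^2 = 243147.61
alpha = 0.11*243147.61/(1+243147.61) + 44*243147.61/(4100+243147.61) + 2.75e-4*243147.61 + 0.003 = 110.249

110.249 dB/km


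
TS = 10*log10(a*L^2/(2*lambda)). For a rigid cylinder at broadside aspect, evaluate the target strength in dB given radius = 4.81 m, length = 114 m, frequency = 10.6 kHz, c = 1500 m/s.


lambda = 1500/10600 = 0.14151 m
TS = 10*log10(4.81*114^2/(2*0.14151)) = 53.44

53.44 dB


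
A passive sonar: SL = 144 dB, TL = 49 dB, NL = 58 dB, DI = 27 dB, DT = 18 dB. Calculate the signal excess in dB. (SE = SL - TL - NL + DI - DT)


SE = SL - TL - NL + DI - DT = 144 - 49 - 58 + 27 - 18 = 46

46 dB


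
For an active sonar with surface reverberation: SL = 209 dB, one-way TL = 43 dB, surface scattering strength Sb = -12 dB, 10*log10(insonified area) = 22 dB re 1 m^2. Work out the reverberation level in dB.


RL = SL - 2*TL + Sb + 10*log10(A) = 209 - 2*43 + (-12) + 22 = 133

133 dB


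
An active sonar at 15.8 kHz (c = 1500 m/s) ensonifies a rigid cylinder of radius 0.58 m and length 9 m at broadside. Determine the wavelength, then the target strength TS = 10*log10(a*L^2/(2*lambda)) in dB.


Step 1: lambda = c/f = 1500/15800 = 0.09494 m
Step 2: TS = 10*log10(a*L^2/(2*lambda)) = 10*log10(0.58*9^2/(2*0.09494)) = 23.93

23.93 dB


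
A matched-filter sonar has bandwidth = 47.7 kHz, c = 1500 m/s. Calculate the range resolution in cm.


dR = c/(2*BW) = 1500 / (2 * 47.7e3) = 0.0157 m = 1.57 cm

1.57 cm


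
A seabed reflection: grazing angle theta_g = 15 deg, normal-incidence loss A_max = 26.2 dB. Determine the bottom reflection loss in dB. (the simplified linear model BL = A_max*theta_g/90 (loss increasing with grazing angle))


BL = A_max * theta_g / 90 = 26.2 * 15 / 90 = 4.37

4.37 dB


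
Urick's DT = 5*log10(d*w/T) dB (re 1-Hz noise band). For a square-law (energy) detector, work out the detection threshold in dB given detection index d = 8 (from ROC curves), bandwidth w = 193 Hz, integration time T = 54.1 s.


7.28 dB


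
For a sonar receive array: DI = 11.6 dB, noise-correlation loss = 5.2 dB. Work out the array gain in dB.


AG = DI - L_corr = 11.6 - 5.2 = 6.4

6.4 dB


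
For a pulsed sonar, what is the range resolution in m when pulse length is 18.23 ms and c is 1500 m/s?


13.6725 m


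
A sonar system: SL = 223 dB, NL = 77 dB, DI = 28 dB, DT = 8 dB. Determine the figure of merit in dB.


166 dB


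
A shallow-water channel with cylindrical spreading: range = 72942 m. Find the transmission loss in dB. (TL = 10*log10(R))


TL = 10*log10(72942) = 48.63

48.63 dB


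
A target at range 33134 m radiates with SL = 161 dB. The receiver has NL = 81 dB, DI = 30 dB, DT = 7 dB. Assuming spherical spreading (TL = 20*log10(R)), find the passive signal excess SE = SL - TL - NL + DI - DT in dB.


12.59 dB


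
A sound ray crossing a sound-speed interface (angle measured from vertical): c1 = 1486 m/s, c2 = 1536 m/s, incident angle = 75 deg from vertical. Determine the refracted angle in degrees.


86.79 deg


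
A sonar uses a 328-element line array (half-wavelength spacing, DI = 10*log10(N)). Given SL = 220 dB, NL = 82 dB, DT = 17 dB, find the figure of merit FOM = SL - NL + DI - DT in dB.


146.16 dB


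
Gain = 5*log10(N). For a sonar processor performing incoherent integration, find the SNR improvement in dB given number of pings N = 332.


12.61 dB


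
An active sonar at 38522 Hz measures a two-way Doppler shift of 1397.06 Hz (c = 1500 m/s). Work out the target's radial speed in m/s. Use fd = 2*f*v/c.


27.2 m/s


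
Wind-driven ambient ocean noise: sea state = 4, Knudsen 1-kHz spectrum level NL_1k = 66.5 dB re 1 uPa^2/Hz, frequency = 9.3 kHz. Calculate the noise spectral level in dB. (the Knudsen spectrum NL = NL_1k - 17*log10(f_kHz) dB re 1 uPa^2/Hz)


NL = NL_1k - 17*log10(f_kHz) = 66.5 - 17*log10(9.3) = 66.5 - (16.46) = 50.04

50.04 dB


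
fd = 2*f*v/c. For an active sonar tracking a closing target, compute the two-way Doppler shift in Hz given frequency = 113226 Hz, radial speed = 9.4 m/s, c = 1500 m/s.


fd = 2*f*v/c = 2 * 113226 * 9.4 / 1500 = 1419.1

1419.1 Hz


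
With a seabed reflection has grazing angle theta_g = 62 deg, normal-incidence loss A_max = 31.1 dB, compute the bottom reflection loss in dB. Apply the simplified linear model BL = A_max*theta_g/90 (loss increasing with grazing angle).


21.42 dB


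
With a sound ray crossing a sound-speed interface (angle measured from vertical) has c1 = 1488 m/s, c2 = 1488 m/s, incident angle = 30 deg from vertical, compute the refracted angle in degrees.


sin(theta2) = (c2/c1)*sin(theta1) = (1488/1488)*sin(30 deg) = 0.5
theta2 = arcsin(0.5) = 30.0

30.0 deg


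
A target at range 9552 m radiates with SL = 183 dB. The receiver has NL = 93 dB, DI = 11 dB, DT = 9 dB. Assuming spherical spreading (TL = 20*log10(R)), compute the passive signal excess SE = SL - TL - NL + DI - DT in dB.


12.4 dB


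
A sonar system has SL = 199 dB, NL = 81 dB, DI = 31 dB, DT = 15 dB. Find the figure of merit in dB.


FOM = SL - NL + DI - DT = 199 - 81 + 31 - 15 = 134

134 dB


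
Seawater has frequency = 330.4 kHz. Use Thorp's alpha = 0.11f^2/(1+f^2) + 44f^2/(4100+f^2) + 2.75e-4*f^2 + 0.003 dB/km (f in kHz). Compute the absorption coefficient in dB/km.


f^2 = 109164.16
alpha = 0.11*109164.16/(1+109164.16) + 44*109164.16/(4100+109164.16) + 2.75e-4*109164.16 + 0.003 = 72.54

72.54 dB/km


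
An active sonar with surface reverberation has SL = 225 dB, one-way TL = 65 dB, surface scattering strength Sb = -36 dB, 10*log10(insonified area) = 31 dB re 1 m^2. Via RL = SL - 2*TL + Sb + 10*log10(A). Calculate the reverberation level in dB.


RL = SL - 2*TL + Sb + 10*log10(A) = 225 - 2*65 + (-36) + 31 = 90

90 dB


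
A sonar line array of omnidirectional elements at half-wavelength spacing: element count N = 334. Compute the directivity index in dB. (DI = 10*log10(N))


DI = 10*log10(334) = 25.24

25.24 dB


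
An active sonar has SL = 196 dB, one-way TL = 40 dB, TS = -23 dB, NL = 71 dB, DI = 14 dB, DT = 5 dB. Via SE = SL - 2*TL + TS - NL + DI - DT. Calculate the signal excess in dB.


SE = SL - 2*TL + TS - NL + DI - DT = 196 - 2*40 + (-23) - 71 + 14 - 5 = 31

31 dB


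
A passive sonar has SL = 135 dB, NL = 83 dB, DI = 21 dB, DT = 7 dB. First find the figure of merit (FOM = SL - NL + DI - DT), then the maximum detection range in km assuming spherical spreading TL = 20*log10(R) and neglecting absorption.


Step 1: FOM = SL - NL + DI - DT = 135 - 83 + 21 - 7 = 66 dB
Step 2: at max range FOM = TL = 20*log10(R), so R = 10^(66/20) = 1995.26 m = 2.0 km

2.0 km
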